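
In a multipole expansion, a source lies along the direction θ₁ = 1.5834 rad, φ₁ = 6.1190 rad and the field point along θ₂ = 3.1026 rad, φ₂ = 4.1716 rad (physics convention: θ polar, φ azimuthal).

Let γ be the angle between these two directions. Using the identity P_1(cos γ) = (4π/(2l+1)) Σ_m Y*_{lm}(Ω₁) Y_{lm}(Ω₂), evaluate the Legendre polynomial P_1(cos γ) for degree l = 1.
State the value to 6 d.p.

Summing Y*_{l m}(θ₁,φ₁)·Y_{l m}(θ₂,φ₂) over m ∈ [−1, 1]; prefactor 4π/(2·1+1) = 4.188790:
  [-1]  conj(Y_{1,-1})(Ω₁) = +0.340821-0.056466i ; Y_{1,-1}(Ω₂) = -0.006934+0.011546i ; Δ = -0.001711+0.004327i
  [+0]  conj(Y_{1,0})(Ω₁) = -0.006158-0.000000i ; Y_{1,0}(Ω₂) = -0.488231+0.000000i ; Δ = +0.003007+0.000000i
  [+1]  conj(Y_{1,1})(Ω₁) = -0.340821-0.056466i ; Y_{1,1}(Ω₂) = +0.006934+0.011546i ; Δ = -0.001711-0.004327i
Accumulated sum -0.000416+0.000000i; after 4π/(2l+1) scaling, -0.001742+0.000000i ⇒ P_1 = -0.001742

-0.001742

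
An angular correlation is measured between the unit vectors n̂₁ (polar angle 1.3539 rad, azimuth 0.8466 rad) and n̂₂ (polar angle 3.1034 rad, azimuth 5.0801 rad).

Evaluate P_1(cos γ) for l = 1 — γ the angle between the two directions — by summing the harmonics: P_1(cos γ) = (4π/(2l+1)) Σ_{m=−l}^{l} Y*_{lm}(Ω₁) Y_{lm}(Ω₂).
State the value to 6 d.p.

Summing Y*_{l m}(θ₁,φ₁)·Y_{l m}(θ₂,φ₂) over m ∈ [−1, 1]; prefactor 4π/(2·1+1) = 4.188790:
  term(m=-1) = -0.002051+0.003950i   from Y*(Ω₁)=+0.223538+0.252723i, Y(Ω₂)=+0.004742+0.012310i
  term(m=+0) = -0.051338+0.000000i   from Y*(Ω₁)=+0.105147-0.000000i, Y(Ω₂)=-0.488246+0.000000i
  term(m=+1) = -0.002051-0.003950i   from Y*(Ω₁)=-0.223538+0.252723i, Y(Ω₂)=-0.004742+0.012310i
Σ over m = -0.055440+0.000000i; ×(4π/3) → -0.232225+0.000000i. Real part: -0.232225

-0.232225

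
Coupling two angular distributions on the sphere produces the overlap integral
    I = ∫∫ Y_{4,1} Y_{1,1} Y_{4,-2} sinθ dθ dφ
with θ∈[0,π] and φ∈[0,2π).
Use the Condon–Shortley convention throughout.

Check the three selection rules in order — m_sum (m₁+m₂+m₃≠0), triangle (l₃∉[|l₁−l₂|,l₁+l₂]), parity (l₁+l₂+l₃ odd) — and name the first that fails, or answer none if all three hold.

parity

m₁+m₂+m₃ = 1 + 1 − 2 = 0  ✓
triangle: |4−1|=3 ≤ l₃=4 ≤ 4+1=5  ✓
parity: l₁+l₂+l₃ = 9 is odd  ✗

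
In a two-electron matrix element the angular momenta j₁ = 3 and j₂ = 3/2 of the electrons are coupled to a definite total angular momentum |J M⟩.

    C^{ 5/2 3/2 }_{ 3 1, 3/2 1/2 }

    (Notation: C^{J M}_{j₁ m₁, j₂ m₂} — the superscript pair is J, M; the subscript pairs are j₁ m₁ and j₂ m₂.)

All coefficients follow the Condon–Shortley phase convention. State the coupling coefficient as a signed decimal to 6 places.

triangle: 2!·4!·1!/8! = 48/40320
(j±m)!: 4!·2!·2!·1!·4!·1! = 2304
prefactor² = (2J+1)·Δ·N² = 576/35
  k=1: −1/(1!·1!·1!·1!·3!·0!) = -1/6
  k=2: +1/(2!·0!·0!·0!·4!·1!) = 1/48
Σ = -7/48  ⇒  CG² = 576/35·(-7/48)² = 7/20
CG = −√(7/20) = -0.591608

-0.591608  (= −√(7/20))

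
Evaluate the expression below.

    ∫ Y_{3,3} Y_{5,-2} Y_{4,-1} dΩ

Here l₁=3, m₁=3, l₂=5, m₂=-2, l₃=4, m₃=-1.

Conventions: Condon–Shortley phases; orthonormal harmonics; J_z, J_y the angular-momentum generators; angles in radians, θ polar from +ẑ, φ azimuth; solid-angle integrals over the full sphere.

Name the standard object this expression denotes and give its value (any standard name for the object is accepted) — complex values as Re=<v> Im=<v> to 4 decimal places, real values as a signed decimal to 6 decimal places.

This is a Gaunt coefficient — the integral of a triple product of spherical harmonics over the sphere.
m-sum 0 ✓  L=12 even ✓  2≤4≤8 ✓
Π(2lᵢ+1) = 7×11×9 = 693
triangle coeff Δ(3,5,4) = 1/180180
Σ_t [1,3]: t=1:−1/576 t=2:+1/144 t=3:−1/576 = 1/288
(3j)²=20/1001 [(3 5 4; 0 0 0)], sign=+1
Σ_t [0,0]: t=0:+1/1728 = 1/1728
(3j)²=25/858 [(3 5 4; 3 -2 -1)], sign=-1
⇒ 4πI² = 750/1859
I = (-1)√(750/1859/(4π)) = -0.17917854

Gaunt coefficient, -0.179179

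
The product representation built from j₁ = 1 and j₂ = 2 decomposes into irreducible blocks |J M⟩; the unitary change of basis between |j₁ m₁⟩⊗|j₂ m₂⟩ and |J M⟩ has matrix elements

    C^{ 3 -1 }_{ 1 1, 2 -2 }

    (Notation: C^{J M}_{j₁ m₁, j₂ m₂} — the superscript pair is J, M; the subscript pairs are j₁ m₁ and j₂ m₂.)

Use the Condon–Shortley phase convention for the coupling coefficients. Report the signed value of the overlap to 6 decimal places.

√[7·0!2!4!/7! · 2!0!0!4!2!4!] = √(768/5)
  +(−1)^0/∏(0,0,0,0,2,4)! = 1/48  (running 1/48)
⟨..|..⟩ = √(768/5)·(1/48) = +0.258199

+0.258199  (= +√(1/15))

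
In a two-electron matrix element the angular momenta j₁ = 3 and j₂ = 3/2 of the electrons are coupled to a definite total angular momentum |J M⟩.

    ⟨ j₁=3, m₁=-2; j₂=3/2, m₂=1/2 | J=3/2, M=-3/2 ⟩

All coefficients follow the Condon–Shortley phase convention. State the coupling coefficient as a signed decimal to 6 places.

+0.534522  (= +√(2/7))

triangle: 3!·3!·0!/7! = 36/5040
(j±m)!: 1!·5!·2!·1!·0!·3! = 1440
prefactor² = (2J+1)·Δ·N² = 288/7
  k=2: +1/(2!·1!·3!·0!·0!·0!) = 1/12
Σ = 1/12  ⇒  CG² = 288/7·(1/12)² = 2/7
CG = +√(2/7) = +0.534522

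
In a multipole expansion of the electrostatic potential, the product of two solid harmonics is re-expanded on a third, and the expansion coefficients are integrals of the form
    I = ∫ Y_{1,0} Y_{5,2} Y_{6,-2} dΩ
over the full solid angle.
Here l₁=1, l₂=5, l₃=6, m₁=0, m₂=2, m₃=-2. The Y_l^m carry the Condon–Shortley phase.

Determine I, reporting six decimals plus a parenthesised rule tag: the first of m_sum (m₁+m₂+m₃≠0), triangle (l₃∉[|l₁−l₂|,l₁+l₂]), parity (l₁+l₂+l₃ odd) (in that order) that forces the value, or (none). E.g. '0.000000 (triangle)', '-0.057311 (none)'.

Checks pass: Σm=0; 12 even; l₃=6∈[4,6].
(2·1+1)(2·5+1)(2·6+1) = 429
Δ: 0! 2! 10! / 13! → 1/858
sum: t=0:+1/14400 = 1/14400
3j²(1 5 6; 0 0 0) = Δ·Π!·Σ² = 6/143  (sign +1)
sum: t=0:+1/30240 = 1/30240
3j²(1 5 6; 0 2 -2) = Δ·Π!·Σ² = 16/429  (sign +1)
combine: 4πI² = 429·6/143·16/429 = 96/143
take √, sign +1: I = 0.23113338
No selection rule forces the value: the integral is nonzero (none).

0.231133 (none)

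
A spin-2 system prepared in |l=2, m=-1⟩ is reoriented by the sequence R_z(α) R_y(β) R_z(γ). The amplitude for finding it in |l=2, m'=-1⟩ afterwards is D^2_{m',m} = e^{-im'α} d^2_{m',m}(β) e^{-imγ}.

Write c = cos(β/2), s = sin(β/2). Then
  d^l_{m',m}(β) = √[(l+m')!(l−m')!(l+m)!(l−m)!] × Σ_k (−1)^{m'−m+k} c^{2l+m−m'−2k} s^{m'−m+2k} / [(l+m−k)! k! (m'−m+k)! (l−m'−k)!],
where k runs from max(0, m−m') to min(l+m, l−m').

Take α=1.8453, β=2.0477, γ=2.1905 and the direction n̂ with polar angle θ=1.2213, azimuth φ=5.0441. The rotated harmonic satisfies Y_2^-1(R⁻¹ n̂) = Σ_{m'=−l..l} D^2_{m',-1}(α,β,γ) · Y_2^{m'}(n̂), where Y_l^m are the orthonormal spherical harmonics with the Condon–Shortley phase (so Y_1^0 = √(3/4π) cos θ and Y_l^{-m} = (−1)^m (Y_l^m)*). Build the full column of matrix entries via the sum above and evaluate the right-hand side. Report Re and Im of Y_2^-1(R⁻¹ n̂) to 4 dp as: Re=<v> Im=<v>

Need the full column D^2_{m',-1} for m'=−2..2 at α=1.8453, β=2.0477, γ=2.1905.
cos(β/2)=0.520081, sin(β/2)=0.854117
d^2_{-2,-1}: single k=1 term ⇒ +0.240304;  D = +0.221139-0.094040i
d^2_{-1,-1}: k∈[0..1] ⇒ +0.073162 -0.591968 = -0.518806;  D = +0.324844+0.404520i
d^2_{0,-1}: k∈[0..1] ⇒ -0.294311 +0.793777 = +0.499466;  D = -0.290087+0.406590i
d^2_{1,-1}: k∈[0..1] ⇒ +0.591968 -0.532193 = +0.059776;  D = +0.056249+0.020227i
d^2_{2,-1}: single k=0 term ⇒ -0.648116;  D = -0.045781+0.646497i
Y_2^{m'}(θ=1.2213,φ=5.0441) and Σ D·Y over m':
  (+0.2211-0.0940i)·(-0.2687+0.2100i)  (+0.3248+0.4045i)·(+0.0809+0.2350i)  (-0.2901+0.4066i)·(-0.2044+0.0000i)  (+0.0562+0.0202i)·(-0.0809+0.2350i)  (-0.0458+0.6465i)·(-0.2687-0.2100i)
Y_2^-1(R⁻¹ n̂) = +0.089622-0.054838i

Re=0.0896 Im=-0.0548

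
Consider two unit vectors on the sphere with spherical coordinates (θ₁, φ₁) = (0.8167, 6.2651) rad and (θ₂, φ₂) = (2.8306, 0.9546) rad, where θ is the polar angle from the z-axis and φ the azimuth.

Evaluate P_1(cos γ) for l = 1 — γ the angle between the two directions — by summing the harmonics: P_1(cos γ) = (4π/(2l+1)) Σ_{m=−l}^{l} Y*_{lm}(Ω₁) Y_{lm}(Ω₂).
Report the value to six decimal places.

Addition theorem: P_1(cos γ) = (4π/3) Σ_m Y*_{lm}(Ω₁) Y_{lm}(Ω₂), m = −1…1:
  m=-1: (+0.251786-0.004554i) × (+0.061101-0.086278i) = +0.014991-0.022002i  (running Σ = +0.014991-0.022002i)
  m=0: (+0.334512-0.000000i) × (-0.465164+0.000000i) = -0.155603+0.000000i  (running Σ = -0.140612-0.022002i)
  m=1: (-0.251786-0.004554i) × (-0.061101-0.086278i) = +0.014991+0.022002i  (running Σ = -0.125620+0.000000i)
Total Σ_m = -0.125620+0.000000i. Multiply by 4.188790: -0.526197+0.000000i. P_1(cos γ) = -0.526197

-0.526197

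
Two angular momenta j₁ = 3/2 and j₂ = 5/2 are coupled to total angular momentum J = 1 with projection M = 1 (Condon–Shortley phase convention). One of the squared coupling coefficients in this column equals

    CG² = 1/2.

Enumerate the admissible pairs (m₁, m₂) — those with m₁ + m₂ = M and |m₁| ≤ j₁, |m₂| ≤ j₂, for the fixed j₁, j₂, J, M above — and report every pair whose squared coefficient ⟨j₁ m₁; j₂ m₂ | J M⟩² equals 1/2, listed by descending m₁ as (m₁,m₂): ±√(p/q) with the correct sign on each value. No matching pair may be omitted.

Admissible pairs with m₁+m₂ = M = 1: (-3/2,5/2), (-1/2,3/2), (1/2,1/2), (3/2,-1/2)
  (m₁,m₂)=(3/2,-1/2): CG² = 1/20, CG = +√(1/20)
  (m₁,m₂)=(1/2,1/2): CG² = 3/20, CG = −√(3/20)
  (m₁,m₂)=(-1/2,3/2): CG² = 3/10, CG = +√(3/10)
  (m₁,m₂)=(-3/2,5/2): CG² = 1/2, CG = −√(1/2)   ← matches the target
Pairs with CG² = 1/2: (-3/2,5/2): −√(1/2)

(-3/2,5/2): −√(1/2)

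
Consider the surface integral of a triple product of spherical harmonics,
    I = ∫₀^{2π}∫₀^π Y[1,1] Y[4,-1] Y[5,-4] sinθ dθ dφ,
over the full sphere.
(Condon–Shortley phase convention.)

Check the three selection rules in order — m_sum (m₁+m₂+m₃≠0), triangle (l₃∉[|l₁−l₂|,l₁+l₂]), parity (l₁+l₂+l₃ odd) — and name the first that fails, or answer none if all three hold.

m_sum

Σmᵢ = -4  ✗
l₃∈[|l₁−l₂|,l₁+l₂]=[3,5], have l₃=5
Σlᵢ = 10 ⇒ even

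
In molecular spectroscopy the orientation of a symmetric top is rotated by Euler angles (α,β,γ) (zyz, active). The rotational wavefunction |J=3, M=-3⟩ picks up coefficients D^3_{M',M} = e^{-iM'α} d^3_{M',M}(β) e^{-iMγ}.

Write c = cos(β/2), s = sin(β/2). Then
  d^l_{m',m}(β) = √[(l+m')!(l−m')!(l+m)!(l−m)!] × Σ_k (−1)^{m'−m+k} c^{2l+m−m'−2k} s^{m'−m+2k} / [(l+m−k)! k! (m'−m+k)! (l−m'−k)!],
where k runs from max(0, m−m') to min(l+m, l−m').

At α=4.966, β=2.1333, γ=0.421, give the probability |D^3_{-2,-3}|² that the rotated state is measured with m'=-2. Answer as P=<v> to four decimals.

P=0.0032

D^3_{-2,-3}(4.9660,2.1333,0.4210) = e^{-i·-2·4.9660}·d^3_{-2,-3}(2.1333)·e^{-i·-3·0.4210}. Compute d first:
Half-angle: c=0.483060, s=0.875587. N=√(1·120·1·720)=293.938769
The bounds max(0,m−m')=0 and min(l+m,l−m')=0 give 1 term
  k=0: (−1)^1·293.9388/(120)·0.4831^5·0.8756^1 = -0.056413
d^3_{-2,-3}(2.1333) = -0.056413
|D^3_{-2,-3}|² = |d^3_{-2,-3}(β)|² = (-0.056413)² = 0.003182 (the z-rotation phases have unit modulus)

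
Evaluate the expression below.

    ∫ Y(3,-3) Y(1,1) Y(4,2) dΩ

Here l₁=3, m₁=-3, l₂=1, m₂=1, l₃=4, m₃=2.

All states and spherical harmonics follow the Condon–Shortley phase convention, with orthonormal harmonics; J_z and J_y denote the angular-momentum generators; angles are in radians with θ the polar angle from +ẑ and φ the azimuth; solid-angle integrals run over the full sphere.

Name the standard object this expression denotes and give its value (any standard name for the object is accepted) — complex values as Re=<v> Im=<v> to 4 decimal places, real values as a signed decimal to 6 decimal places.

Gaunt coefficient, +0.061558

This is a Gaunt coefficient — the integral of a triple product of spherical harmonics over the sphere.
Checks pass: Σm=0; 8 even; l₃=4∈[2,4].
(2·3+1)(2·1+1)(2·4+1) = 189
Δ: 0! 6! 2! / 9! → 1/252
sum: t=0:+1/36 = 1/36
3j²(3 1 4; 0 0 0) = Δ·Π!·Σ² = 4/63  (sign +1)
sum: t=0:+1/1440 = 1/1440
3j²(3 1 4; -3 1 2) = Δ·Π!·Σ² = 1/252  (sign +1)
combine: 4πI² = 189·4/63·1/252 = 1/21
take √, sign +1: I = 0.06155813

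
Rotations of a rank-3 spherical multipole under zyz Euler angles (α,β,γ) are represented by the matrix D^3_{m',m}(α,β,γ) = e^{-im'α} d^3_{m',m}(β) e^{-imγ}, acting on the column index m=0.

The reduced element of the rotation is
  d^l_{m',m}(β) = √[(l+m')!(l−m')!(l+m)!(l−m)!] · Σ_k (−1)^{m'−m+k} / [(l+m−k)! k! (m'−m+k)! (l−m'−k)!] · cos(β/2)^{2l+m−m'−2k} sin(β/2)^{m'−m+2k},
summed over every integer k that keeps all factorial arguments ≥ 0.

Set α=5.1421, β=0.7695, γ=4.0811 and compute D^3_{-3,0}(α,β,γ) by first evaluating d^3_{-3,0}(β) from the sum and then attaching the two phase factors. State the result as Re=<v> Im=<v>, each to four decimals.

Re=-0.1809 Im=0.0523

First d^3_{-3,0}(β=0.7695), then the phase factors e^{-i(-3)α} and e^{-i(0)γ}:
With c≡cos(β/2)=0.926892 and s≡sin(β/2)=0.375327, N=[1·720·6·6]^{1/2}=160.996894
k∈{3} keeps every argument non-negative
  k=3: (−1)^0·160.9969/(36)·0.9269^3·0.3753^3 = +0.188293
d^3_{-3,0}(0.7695) = +0.188293
Phases: e^{-i·(-3)·5.1421}=-0.960594+0.277954i, e^{-i·(0)·4.0811}=+1.000000+0.000000i ⇒ D=-0.180873+0.052337i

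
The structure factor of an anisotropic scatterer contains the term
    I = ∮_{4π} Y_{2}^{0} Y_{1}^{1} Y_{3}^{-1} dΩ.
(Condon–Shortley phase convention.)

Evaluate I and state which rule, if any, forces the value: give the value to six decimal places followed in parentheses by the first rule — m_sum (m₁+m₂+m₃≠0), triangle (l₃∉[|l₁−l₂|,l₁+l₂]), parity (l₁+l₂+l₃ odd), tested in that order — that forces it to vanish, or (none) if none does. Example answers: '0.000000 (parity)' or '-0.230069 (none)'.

Rules hold: Σm=0, L=6 even, 1≤3≤3.
N = 5·3·7 = 105
Δ = 0!·4!·2!/7! = 1/105
Racah Σ t=0..0: t=0:+1/4 = 1/4
⇒ 3j(2 1 3; 0 0 0)² = 3/35, sgn -1
Racah Σ t=0..0: t=0:+1/8 = 1/8
⇒ 3j(2 1 3; 0 1 -1)² = 2/35, sgn +1
4πI² = N·(3j₀)²·(3jₘ)² = 18/35
I = -1·√(0.514286/4π) = -0.20230066
No selection rule forces the value: the integral is nonzero (none).

-0.202301 (none)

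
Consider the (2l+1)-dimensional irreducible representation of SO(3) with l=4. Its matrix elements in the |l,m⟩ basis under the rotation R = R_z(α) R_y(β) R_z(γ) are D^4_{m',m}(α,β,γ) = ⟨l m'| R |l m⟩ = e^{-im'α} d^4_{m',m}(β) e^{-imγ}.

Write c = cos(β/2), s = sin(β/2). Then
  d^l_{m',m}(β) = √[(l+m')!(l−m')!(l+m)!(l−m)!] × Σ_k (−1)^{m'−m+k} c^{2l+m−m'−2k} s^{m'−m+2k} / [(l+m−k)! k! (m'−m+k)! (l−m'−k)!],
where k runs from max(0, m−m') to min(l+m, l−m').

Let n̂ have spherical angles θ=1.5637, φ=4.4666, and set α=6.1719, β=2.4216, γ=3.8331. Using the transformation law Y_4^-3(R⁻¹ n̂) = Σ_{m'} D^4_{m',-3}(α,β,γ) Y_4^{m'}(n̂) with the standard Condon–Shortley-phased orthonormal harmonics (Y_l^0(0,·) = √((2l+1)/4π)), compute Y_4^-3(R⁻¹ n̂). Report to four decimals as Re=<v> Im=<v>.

Re=0.1132 Im=0.0245

Need the full column D^4_{m',-3} for m'=−4..4 at α=6.1719, β=2.4216, γ=3.8331.
cos(β/2)=0.352271, sin(β/2)=0.935898
d^4_{-4,-3}: single k=1 term ⇒ +0.001782;  D = +0.000104-0.001779i
d^4_{-3,-3}: k∈[0..1] ⇒ +0.000237 -0.011717 = -0.011480;  D = -0.001941+0.011315i
d^4_{-2,-3}: k∈[0..1] ⇒ -0.002357 +0.049918 = +0.047560;  D = +0.013196-0.045693i
d^4_{-1,-3}: k∈[0..1] ⇒ +0.013286 -0.156293 = -0.143007;  D = -0.054692+0.132136i
d^4_{0,-3}: k∈[0..1] ⇒ -0.052618 +0.371396 = +0.318778;  D = +0.153871-0.279183i
d^4_{1,-3}: k∈[0..1] ⇒ +0.156293 -0.661904 = -0.505611;  D = -0.291721+0.412966i
d^4_{2,-3}: k∈[0..1] ⇒ -0.352337 +0.828974 = +0.476637;  D = +0.316537-0.356352i
d^4_{3,-3}: k∈[0..1] ⇒ +0.583744 -0.588611 = -0.004867;  D = -0.003616+0.003257i
d^4_{4,-3}: single k=0 term ⇒ -0.626645;  D = -0.509310+0.365086i
Y_4^{m'}(θ=1.5637,φ=4.4666) and Σ D·Y over m':
  (+0.0001-0.0018i)·(+0.2453+0.3683i)  (-0.0019+0.0113i)·(+0.0060-0.0066i)  (+0.0132-0.0457i)·(+0.2948+0.1578i)  (-0.0547+0.1321i)·(+0.0025-0.0098i)  (+0.1539-0.2792i)·(+0.3172+0.0000i)  (-0.2917+0.4130i)·(-0.0025-0.0098i)  (+0.3165-0.3564i)·(+0.2948-0.1578i)  (-0.0036+0.0033i)·(-0.0060-0.0066i)  (-0.5093+0.3651i)·(+0.2453-0.3683i)
Y_4^-3(R⁻¹ n̂) = +0.113174+0.024548i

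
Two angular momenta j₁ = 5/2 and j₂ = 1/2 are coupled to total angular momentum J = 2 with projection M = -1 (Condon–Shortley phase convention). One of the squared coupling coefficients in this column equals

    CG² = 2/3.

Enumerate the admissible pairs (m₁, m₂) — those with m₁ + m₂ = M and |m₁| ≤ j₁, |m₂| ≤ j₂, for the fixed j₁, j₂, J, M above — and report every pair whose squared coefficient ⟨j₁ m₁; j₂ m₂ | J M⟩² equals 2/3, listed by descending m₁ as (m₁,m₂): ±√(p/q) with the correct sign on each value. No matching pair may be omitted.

(-3/2,1/2): −√(2/3)

Admissible pairs with m₁+m₂ = M = -1: (-3/2,1/2), (-1/2,-1/2)
  (m₁,m₂)=(-1/2,-1/2): CG² = 1/3, CG = +√(1/3)
  (m₁,m₂)=(-3/2,1/2): CG² = 2/3, CG = −√(2/3)   ← matches the target
Pairs with CG² = 2/3: (-3/2,1/2): −√(2/3)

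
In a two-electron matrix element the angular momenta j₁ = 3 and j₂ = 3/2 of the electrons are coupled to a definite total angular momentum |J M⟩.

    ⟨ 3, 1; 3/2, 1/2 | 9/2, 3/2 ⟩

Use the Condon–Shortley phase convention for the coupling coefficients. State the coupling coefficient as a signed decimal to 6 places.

triangle: 0!·6!·3!/10! = 4320/3628800
(j±m)!: 4!·2!·2!·1!·6!·3! = 414720
prefactor² = (2J+1)·Δ·N² = 34560/7
  k=0: +1/(0!·0!·2!·2!·4!·1!) = 1/96
Σ = 1/96  ⇒  CG² = 34560/7·(1/96)² = 15/28
CG = +√(15/28) = +0.731925

+√(15/28) = +0.731925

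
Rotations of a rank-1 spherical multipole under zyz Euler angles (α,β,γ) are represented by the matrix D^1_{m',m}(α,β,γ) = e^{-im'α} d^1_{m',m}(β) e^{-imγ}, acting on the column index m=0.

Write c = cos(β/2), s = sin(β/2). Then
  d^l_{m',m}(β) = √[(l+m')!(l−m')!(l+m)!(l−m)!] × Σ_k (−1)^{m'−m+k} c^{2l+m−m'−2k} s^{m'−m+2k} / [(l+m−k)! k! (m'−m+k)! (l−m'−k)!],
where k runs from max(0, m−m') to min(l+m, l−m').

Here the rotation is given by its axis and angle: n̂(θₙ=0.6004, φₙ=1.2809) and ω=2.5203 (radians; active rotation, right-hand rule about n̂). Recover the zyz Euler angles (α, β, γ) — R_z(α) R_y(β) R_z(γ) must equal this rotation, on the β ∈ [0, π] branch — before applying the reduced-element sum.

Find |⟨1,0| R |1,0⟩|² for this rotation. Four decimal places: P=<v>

P=0.1775

Axis–angle → zyz. n̂ = (sinθₙcosφₙ, sinθₙsinφₙ, cosθₙ) = (+0.161499, +0.541398, +0.825110), ω = 2.5203.
R = I cosω + sinω [n̂]ₓ + (1−cosω) n̂n̂ᵀ gives
  R = [-0.765837, -0.321754, +0.556748; +0.638817, -0.281677, +0.715941; -0.073534, +0.903954, +0.421261]
β = atan2(√(R₁₃²+R₂₃²), R₃₃) = 1.135961; α = atan2(R₂₃, R₁₃) mod 2π = 0.909836; γ = atan2(R₃₂, −R₃₁) mod 2π = 1.489628
First d^1_{0,0}(β=1.1360), then the phase factors e^{-i(0)α} and e^{-i(0)γ}:
With c≡cos(β/2)=0.842989 and s≡sin(β/2)=0.537931, N=[1·1·1·1]^{1/2}=1.000000
k∈{0,1} keeps every argument non-negative
  k=0: (−1)^0·1.0000/(1)·0.8430^2·0.5379^0 = +0.710630
  k=1: (−1)^1·1.0000/(1)·0.8430^0·0.5379^2 = -0.289370
d^1_{0,0}(1.1360) = +0.710630 -0.289370 = +0.421261
|D^1_{0,0}|² = |d^1_{0,0}(β)|² = (+0.421261)² = 0.177461 (the z-rotation phases have unit modulus)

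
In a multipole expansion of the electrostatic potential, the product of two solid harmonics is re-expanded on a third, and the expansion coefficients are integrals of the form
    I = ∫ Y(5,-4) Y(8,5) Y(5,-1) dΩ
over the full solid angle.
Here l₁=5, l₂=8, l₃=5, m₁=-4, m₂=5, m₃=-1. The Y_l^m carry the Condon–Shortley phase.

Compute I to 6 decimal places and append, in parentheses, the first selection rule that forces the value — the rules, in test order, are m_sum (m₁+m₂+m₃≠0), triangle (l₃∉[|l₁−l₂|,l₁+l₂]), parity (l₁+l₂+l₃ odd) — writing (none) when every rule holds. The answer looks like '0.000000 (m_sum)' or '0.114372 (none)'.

Rules hold: Σm=0, L=18 even, 3≤5≤13.
N = 11·17·11 = 2057
Δ = 8!·2!·8!/19! = 1/37413090
Racah Σ t=3..5: t=3:−1/1036800 t=4:+1/331776 t=5:−1/1036800 = 1/921600
⇒ 3j(5 8 5; 0 0 0)² = 490/46189, sgn -1
Racah Σ t=7..8: t=7:−1/14515200 t=8:+1/29030400 = -1/29030400
⇒ 3j(5 8 5; -4 5 -1)² = 12/1615, sgn -1
4πI² = N·(3j₀)²·(3jₘ)² = 12936/79781
I = +1·√(0.162144/4π) = 0.11359137
No selection rule forces the value: the integral is nonzero (none).

0.113591 (none)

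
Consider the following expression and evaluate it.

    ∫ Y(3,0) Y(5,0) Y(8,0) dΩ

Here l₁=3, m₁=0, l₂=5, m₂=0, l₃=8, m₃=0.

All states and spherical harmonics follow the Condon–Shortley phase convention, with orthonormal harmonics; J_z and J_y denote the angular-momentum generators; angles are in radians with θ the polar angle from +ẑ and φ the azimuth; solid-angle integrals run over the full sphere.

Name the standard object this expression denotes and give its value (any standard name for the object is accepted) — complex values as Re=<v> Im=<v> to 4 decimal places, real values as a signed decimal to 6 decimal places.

Gaunt coefficient, +0.235108

This is a Gaunt coefficient — the integral of a triple product of spherical harmonics over the sphere.
Checks pass: Σm=0; 16 even; l₃=8∈[2,8].
(2·3+1)(2·5+1)(2·8+1) = 1309
Δ: 0! 6! 10! / 17! → 1/136136
sum: t=0:+1/518400 = 1/518400
3j²(3 5 8; 0 0 0) = Δ·Π!·Σ² = 56/2431  (sign +1)
(m-triple is (0,0,0) — same symbol as above.)
combine: 4πI² = 1309·56/2431·56/2431 = 21952/31603
take √, sign +1: I = 0.23510830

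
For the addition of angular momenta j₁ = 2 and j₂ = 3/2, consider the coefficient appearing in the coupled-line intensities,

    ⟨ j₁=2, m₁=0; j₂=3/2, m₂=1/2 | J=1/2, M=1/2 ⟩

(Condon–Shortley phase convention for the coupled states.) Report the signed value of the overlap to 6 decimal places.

√[2·3!1!0!/5! · 2!2!2!1!1!0!] = √(4/5)
  +(−1)^2/∏(2,1,0,0,1,0)! = 1/2  (running 1/2)
⟨..|..⟩ = √(4/5)·(1/2) = +0.447214

+√(1/5) = +0.447214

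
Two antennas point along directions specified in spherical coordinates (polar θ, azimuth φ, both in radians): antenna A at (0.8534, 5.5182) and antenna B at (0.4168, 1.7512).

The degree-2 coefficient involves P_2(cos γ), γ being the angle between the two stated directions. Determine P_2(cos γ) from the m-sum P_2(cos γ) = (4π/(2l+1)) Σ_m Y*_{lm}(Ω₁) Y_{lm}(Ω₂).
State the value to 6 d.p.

Summing Y*_{l m}(θ₁,φ₁)·Y_{l m}(θ₂,φ₂) over m ∈ [−2, 2]; prefactor 4π/(2·2+1) = 2.513274:
  term(m=-2) = (0.004367, 0.013180)   from Y*(Ω₁)=(0.008952, -0.219141), Y(Ω₂)=(-0.059231, 0.022349)
  term(m=-1) = (-0.088731, -0.064073)   from Y*(Ω₁)=(0.276082, -0.265035), Y(Ω₂)=(-0.051313, -0.281339)
  term(m=+0) = (0.044504, 0.000000)   from Y*(Ω₁)=(0.093552, -0.000000), Y(Ω₂)=(0.475712, 0.000000)
  term(m=+1) = (-0.088731, 0.064073)   from Y*(Ω₁)=(-0.276082, -0.265035), Y(Ω₂)=(0.051313, -0.281339)
  term(m=+2) = (0.004367, -0.013180)   from Y*(Ω₁)=(0.008952, 0.219141), Y(Ω₂)=(-0.059231, -0.022349)
Σ over m = (-0.124224, 0.000000); ×(4π/5) → (-0.312208, 0.000000). Real part: -0.312208

-0.312208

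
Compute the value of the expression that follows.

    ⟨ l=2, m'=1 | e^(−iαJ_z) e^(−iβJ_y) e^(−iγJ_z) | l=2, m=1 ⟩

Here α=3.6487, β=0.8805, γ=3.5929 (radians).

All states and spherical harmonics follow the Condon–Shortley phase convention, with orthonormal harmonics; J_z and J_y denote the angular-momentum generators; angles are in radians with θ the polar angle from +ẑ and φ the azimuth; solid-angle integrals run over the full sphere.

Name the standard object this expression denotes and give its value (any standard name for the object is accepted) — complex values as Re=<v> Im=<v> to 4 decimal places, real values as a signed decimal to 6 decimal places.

This is a Wigner D-matrix element — the rotation-matrix element ⟨l m'| R(α,β,γ) |l m⟩ in the angular-momentum basis.
First d^2_{1,1}(β=0.8805), then the phase factors e^{-i(1)α} and e^{-i(1)γ}:
With c≡cos(β/2)=0.904645 and s≡sin(β/2)=0.426166, N=[6·1·6·1]^{1/2}=6.000000
k: max(0,(1)−(1))=0 … min(2+(1),2−(1))=1
  k=0: (−1)^0·6.0000/(6)·0.9046^4·0.4262^0 = +0.669750
  k=1: (−1)^1·6.0000/(2)·0.9046^2·0.4262^2 = -0.445897
d^2_{1,1}(0.8805) = +0.669750 -0.445897 = +0.223853
D = (-0.874153+0.485651i)·(+0.223853)·(-0.899878+0.436142i) = +0.128675-0.183175i

Wigner D-matrix element, Re=0.1287 Im=-0.1832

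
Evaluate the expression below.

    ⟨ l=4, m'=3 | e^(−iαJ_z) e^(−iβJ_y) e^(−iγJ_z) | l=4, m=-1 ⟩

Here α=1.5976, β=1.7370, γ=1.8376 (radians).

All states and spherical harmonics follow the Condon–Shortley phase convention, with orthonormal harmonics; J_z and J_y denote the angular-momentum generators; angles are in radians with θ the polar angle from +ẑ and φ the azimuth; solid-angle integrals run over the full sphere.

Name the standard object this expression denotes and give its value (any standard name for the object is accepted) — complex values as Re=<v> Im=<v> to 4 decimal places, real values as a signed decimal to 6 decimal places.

Wigner D-matrix element, Re=-0.1246 Im=-0.0235

This is a Wigner D-matrix element — the rotation-matrix element ⟨l m'| R(α,β,γ) |l m⟩ in the angular-momentum basis.
Split into d^4_{3,-1}(β=1.7370) × two z-phases.
With c≡cos(β/2)=0.645972 and s≡sin(β/2)=0.763361, N=[5040·1·6·120]^{1/2}=1904.940944
k∈{0,1} keeps every argument non-negative
  k=0: (−1)^4·1904.9409/(144)·0.6460^4·0.7634^4 = +0.782157
  k=1: (−1)^5·1904.9409/(240)·0.6460^2·0.7634^6 = -0.655356
d^4_{3,-1}(1.7370) = +0.782157 -0.655356 = +0.126801
Attach z-rotation phases: D = e^{-i(3)(1.5976)}·(+0.126801)·e^{-i(-1)(1.8376)} = -0.124605-0.023498i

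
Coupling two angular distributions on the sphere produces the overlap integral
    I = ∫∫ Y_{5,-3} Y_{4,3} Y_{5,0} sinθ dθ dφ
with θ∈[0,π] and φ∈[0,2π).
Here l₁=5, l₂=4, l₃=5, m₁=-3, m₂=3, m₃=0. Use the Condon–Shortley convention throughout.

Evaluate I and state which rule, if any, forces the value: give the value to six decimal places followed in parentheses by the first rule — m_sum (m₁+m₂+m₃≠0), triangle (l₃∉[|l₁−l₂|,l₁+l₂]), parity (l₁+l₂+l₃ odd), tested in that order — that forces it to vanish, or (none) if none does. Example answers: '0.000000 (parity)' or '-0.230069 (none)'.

0.130198 (none)

Rules hold: Σm=0, L=14 even, 1≤5≤9.
N = 11·9·11 = 1089
Δ = 4!·6!·4!/15! = 1/3153150
Racah Σ t=0..4: t=0:+1/69120 t=1:−1/1728 t=2:+1/576 t=3:−1/1728 t=4:+1/69120 = 7/11520
⇒ 3j(5 4 5; 0 0 0)² = 2/143, sgn -1
Racah Σ t=3..4: t=3:−1/17280 t=4:+1/6912 = 1/11520
⇒ 3j(5 4 5; -3 3 0)² = 2/143, sgn -1
4πI² = N·(3j₀)²·(3jₘ)² = 36/169
I = +1·√(0.213018/4π) = 0.13019760
No selection rule forces the value: the integral is nonzero (none).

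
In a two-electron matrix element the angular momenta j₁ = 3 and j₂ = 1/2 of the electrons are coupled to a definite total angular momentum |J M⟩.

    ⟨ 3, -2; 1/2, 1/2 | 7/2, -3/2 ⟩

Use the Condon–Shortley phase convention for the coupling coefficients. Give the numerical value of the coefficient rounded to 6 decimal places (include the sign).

j₁+j₂−J=0  J+j₁−j₂=6  J−j₁+j₂=1  j₁+j₂+J+1=8
(j₁±m₁, j₂±m₂, J±M) = (1,5,1,0,2,5)
P² = 28800/7
sum k=0..0:
  [0] +1/120 = 1/120
S = 1/120
C² = P²·S² = 2/7 ; C = +0.534522

+√(2/7) ≈ +0.534522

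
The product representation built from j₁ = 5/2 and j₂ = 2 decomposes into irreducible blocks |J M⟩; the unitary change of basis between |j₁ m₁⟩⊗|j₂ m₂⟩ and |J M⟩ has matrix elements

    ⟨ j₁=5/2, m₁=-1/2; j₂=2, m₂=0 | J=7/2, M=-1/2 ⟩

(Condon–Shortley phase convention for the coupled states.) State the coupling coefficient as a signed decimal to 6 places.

j₁+j₂−J=1  J+j₁−j₂=4  J−j₁+j₂=3  j₁+j₂+J+1=9
(j₁±m₁, j₂±m₂, J±M) = (2,3,2,2,3,4)
P² = 768/35
sum k=0..1:
  [0] +1/12 = 1/12
  [1] −1/8 = -1/8
S = -1/24
C² = P²·S² = 4/105 ; C = -0.195180

−√(4/105) ≈ -0.195180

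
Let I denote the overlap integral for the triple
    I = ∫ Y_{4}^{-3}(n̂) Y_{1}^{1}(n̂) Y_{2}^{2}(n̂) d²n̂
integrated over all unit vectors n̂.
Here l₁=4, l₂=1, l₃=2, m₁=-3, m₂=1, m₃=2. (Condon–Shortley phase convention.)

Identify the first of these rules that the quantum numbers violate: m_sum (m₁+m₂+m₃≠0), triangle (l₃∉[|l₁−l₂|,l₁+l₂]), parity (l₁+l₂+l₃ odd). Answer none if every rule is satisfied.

azimuthal sum: -3 + 1 + 2 = 0  ✓
l₃ must lie in [3,5]; have l₃=2  ✗
L = 4 + 1 + 2 = 7 (odd)

triangle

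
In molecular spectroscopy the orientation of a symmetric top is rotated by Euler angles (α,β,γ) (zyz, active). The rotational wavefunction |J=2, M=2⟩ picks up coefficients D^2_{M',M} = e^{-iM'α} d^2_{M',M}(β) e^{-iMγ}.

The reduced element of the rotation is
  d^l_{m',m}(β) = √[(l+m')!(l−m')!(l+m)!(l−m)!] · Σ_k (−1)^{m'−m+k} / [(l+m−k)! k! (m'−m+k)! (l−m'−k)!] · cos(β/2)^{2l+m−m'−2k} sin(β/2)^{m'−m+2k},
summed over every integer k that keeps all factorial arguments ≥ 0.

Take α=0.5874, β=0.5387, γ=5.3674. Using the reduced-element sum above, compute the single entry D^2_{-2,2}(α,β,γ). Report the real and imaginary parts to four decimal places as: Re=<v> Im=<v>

First d^2_{-2,2}(β=0.5387), then the phase factors e^{-i(-2)α} and e^{-i(2)γ}:
c=cos(0.538700/2)=0.963944, s=sin(0.538700/2)=0.266105; N=√[1·24·24·1]=24.000000
Admissible k: 4..4 (factorial args all ≥0)
  k=4: (−1)^0·24.0000/(24)·0.9639^0·0.2661^4 = +0.005014
d^2_{-2,2}(0.5387) = +0.005014
D = (+0.385728+0.922613i)·(+0.005014)·(-0.257829+0.966191i) = -0.004969+0.000676i

Re=-0.0050 Im=0.0007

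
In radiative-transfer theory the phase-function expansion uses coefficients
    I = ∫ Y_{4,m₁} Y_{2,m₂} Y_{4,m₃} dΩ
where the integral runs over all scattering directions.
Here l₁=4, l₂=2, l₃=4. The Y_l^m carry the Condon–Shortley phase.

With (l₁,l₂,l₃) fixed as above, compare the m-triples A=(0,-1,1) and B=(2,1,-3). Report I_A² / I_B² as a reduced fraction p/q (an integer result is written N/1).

2/35

Shared (l₁,l₂,l₃)=(4,2,4): N and (l;000)² cancel in I_A²/I_B².
A: Δ = 2!·6!·2!/11! = 1/13860; Racah Σ t=0..1: t=0:+1/96 t=1:−1/72 = -1/288; ⇒ 3j(4 2 4; 0 -1 1)² = 1/462, sgn +1
B: Δ = 2!·6!·2!/11! = 1/13860; Racah Σ t=1..2: t=1:−1/240 t=2:+1/1440 = -1/288; ⇒ 3j(4 2 4; 2 1 -3)² = 5/132, sgn +1
I_A²/I_B² = (1/462)/(5/132) = 2/35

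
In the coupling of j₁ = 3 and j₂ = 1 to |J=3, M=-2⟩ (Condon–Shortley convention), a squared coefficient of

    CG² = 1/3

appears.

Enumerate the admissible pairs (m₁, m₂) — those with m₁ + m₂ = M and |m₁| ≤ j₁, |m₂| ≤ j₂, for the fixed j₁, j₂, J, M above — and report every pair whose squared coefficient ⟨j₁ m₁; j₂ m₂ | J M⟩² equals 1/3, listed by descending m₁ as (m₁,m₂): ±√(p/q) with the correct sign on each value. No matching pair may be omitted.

Admissible pairs with m₁+m₂ = M = -2: (-3,1), (-2,0), (-1,-1)
  (m₁,m₂)=(-1,-1): CG² = 5/12, CG = +√(5/12)
  (m₁,m₂)=(-2,0): CG² = 1/3, CG = −√(1/3)   ← matches the target
  (m₁,m₂)=(-3,1): CG² = 1/4, CG = −√(1/4)
Pairs with CG² = 1/3: (-2,0): −√(1/3)

(-2,0): −√(1/3)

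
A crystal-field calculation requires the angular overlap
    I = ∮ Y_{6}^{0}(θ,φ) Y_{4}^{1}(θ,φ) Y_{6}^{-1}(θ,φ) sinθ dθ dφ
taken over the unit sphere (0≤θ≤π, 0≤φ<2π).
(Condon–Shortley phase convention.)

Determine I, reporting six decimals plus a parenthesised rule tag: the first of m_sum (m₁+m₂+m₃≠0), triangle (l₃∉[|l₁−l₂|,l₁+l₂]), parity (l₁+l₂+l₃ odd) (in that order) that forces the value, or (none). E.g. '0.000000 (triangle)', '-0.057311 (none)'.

-0.043721 (none)

Rules hold: Σm=0, L=16 even, 2≤6≤10.
N = 13·9·13 = 1521
Δ = 4!·8!·4!/17! = 1/15315300
Racah Σ t=0..4: t=0:+1/829440 t=1:−1/25920 t=2:+1/9216 t=3:−1/25920 t=4:+1/829440 = 7/207360
⇒ 3j(6 4 6; 0 0 0)² = 28/2431, sgn +1
Racah Σ t=1..4: t=1:−1/103680 t=2:+1/13824 t=3:−1/17280 t=4:+1/207360 = 1/103680
⇒ 3j(6 4 6; 0 1 -1)² = 10/7293, sgn -1
4πI² = N·(3j₀)²·(3jₘ)² = 840/34969
I = -1·√(0.0240213/4π) = -0.04372130
No selection rule forces the value: the integral is nonzero (none).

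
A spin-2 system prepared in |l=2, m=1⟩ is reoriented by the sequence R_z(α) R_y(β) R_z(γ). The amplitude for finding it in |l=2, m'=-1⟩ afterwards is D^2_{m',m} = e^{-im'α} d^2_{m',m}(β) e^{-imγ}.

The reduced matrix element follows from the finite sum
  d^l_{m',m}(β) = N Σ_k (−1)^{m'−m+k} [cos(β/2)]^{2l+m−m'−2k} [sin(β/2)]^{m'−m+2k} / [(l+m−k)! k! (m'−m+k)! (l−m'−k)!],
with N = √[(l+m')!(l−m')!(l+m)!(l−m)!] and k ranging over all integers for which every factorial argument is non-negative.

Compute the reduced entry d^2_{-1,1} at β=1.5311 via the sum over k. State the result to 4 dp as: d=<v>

d=0.5183

d^2_{-1,1}(β=1.5311) via the finite sum:
c=cos(1.531100/2)=0.721001, s=sin(1.531100/2)=0.692934; N=√[1·6·6·1]=6.000000
k: max(0,(1)−(-1))=2 … min(2+(1),2−(-1))=3
  k=2: (−1)^0·6.0000/(2)·0.7210^2·0.6929^2 = +0.748819
  k=3: (−1)^1·6.0000/(6)·0.7210^0·0.6929^4 = -0.230551
d^2_{-1,1}(1.5311) = +0.748819 -0.230551 = +0.518268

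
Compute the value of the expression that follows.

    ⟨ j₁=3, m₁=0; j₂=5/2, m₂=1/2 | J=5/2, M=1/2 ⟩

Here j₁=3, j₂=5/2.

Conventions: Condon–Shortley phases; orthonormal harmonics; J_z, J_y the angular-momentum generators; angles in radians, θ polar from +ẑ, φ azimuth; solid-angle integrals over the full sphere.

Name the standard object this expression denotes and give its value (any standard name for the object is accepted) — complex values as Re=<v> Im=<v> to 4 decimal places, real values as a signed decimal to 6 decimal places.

Clebsch–Gordan coefficient, +√(8/105) ≈ +0.276026

This is a Clebsch–Gordan (vector-coupling) coefficient.
triangle: 3!·3!·2!/9! = 72/362880
(j±m)!: 3!·3!·3!·2!·3!·2! = 5184
prefactor² = (2J+1)·Δ·N² = 216/35
  k=1: −1/(1!·2!·2!·2!·1!·0!) = -1/8
  k=2: +1/(2!·1!·1!·1!·2!·1!) = 1/4
  k=3: −1/(3!·0!·0!·0!·3!·2!) = -1/72
Σ = 1/9  ⇒  CG² = 216/35·(1/9)² = 8/105
CG = +√(8/105) = +0.276026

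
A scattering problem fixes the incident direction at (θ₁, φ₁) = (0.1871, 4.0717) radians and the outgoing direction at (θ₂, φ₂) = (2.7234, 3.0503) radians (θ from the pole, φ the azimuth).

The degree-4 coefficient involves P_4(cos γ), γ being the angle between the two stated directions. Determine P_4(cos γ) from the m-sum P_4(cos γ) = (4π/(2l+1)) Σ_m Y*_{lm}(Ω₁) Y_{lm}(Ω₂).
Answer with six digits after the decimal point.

-0.012645

Term-by-term m-sum for l=4 (normalisation 4π/9 = 1.396263):
  m=-4: Y*=-0.000443-0.000290i  Y=+0.011243+0.004299i  product -0.000004-0.000005i
  m=-3: Y*=+0.007432-0.002724i  Y=+0.073754+0.020720i  product +0.000605-0.000047i
  m=-2: Y*=-0.019020+0.063872i  Y=+0.262890+0.048540i  product -0.008100+0.015868i
  m=-1: Y*=-0.194215-0.260477i  Y=+0.497505+0.045545i  product -0.084760-0.138434i
  m=+0: Y*=+0.704310-0.000000i  Y=+0.249126+0.000000i  product +0.175462+0.000000i
  m=+1: Y*=+0.194215-0.260477i  Y=-0.497505+0.045545i  product -0.084760+0.138434i
  m=+2: Y*=-0.019020-0.063872i  Y=+0.262890-0.048540i  product -0.008100-0.015868i
  m=+3: Y*=-0.007432-0.002724i  Y=-0.073754+0.020720i  product +0.000605+0.000047i
  m=+4: Y*=-0.000443+0.000290i  Y=+0.011243-0.004299i  product -0.000004+0.000005i
Σ over m = -0.009057+0.000000i; ×(4π/9) → -0.012645+0.000000i. Real part: -0.012645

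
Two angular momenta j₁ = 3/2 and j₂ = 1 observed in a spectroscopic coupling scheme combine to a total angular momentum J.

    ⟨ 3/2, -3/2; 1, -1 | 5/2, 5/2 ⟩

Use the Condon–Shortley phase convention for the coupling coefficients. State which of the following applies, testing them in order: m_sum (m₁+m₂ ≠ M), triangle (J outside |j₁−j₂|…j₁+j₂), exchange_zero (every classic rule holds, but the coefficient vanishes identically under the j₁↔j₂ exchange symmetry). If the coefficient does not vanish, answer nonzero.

m-sum: m₁+m₂ = -3/2+(-1) = -5/2, M = 5/2  ✗ ⇒ coefficient is 0

m_sum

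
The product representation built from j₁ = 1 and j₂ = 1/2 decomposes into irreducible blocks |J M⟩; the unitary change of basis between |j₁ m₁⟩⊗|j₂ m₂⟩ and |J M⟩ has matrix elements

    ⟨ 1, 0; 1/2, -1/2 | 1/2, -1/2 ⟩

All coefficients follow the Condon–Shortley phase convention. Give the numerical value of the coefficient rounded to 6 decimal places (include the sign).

+√(1/3) = +0.577350

triangle: 1!*1!*0!/3! = 1/6
(j±m)!: 1!*1!*0!*1!*0!*1! = 1
prefactor² = (2J+1)*Δ*N² = 1/3
  k=0: +1/(0!*1!*1!*0!*0!*0!) = 1
Σ = 1  ⇒  CG² = 1/3*1² = 1/3
CG = +√(1/3) = +0.577350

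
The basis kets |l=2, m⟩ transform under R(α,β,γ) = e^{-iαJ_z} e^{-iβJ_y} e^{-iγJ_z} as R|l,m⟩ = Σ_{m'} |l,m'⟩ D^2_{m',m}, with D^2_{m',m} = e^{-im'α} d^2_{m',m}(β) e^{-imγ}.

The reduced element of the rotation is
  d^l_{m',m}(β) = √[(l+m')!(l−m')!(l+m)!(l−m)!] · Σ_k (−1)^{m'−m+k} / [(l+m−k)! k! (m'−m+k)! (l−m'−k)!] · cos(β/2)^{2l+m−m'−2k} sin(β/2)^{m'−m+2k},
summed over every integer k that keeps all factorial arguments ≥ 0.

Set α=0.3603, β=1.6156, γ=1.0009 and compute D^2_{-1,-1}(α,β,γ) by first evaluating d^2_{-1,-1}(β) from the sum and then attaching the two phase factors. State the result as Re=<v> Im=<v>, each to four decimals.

D^2_{-1,-1}(0.3603,1.6156,1.0009) = e^{-i·-1·0.3603}·d^2_{-1,-1}(1.6156)·e^{-i·-1·1.0009}. Compute d first:
With c≡cos(β/2)=0.691090 and s≡sin(β/2)=0.722769, N=[1·6·1·6]^{1/2}=6.000000
k∈{0,1} keeps every argument non-negative
  k=0: (−1)^0·6.0000/(6)·0.6911^4·0.7228^0 = +0.228107
  k=1: (−1)^1·6.0000/(2)·0.6911^2·0.7228^2 = -0.748495
d^2_{-1,-1}(1.6156) = +0.228107 -0.748495 = -0.520388
D = (+0.935791+0.352555i)·(-0.520388)·(+0.539545+0.841957i) = -0.108275-0.509000i

Re=-0.1083 Im=-0.5090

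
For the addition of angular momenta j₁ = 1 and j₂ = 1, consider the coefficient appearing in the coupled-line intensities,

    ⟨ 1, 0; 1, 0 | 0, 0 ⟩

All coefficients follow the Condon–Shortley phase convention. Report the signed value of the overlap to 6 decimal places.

-0.577350  (= −√(1/3))

triangle: 2!·0!·0!/3! = 2/6
(j±m)!: 1!·1!·1!·1!·0!·0! = 1
prefactor² = (2J+1)·Δ·N² = 1/3
  k=1: −1/(1!·1!·0!·0!·0!·0!) = -1
Σ = -1  ⇒  CG² = 1/3·(-1)² = 1/3
CG = −√(1/3) = -0.577350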